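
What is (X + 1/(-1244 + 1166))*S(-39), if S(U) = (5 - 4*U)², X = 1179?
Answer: 2383721081/78 ≈ 3.0561e+7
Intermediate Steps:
(X + 1/(-1244 + 1166))*S(-39) = (1179 + 1/(-1244 + 1166))*(-5 + 4*(-39))² = (1179 + 1/(-78))*(-5 - 156)² = (1179 - 1/78)*(-161)² = (91961/78)*25921 = 2383721081/78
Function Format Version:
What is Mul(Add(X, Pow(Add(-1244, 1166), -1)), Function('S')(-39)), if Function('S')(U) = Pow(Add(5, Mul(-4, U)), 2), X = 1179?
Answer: Rational(2383721081, 78) ≈ 3.0561e+7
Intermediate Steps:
Mul(Add(X, Pow(Add(-1244, 1166), -1)), Function('S')(-39)) = Mul(Add(1179, Pow(Add(-1244, 1166), -1)), Pow(Add(-5, Mul(4, -39)), 2)) = Mul(Add(1179, Pow(-78, -1)), Pow(Add(-5, -156), 2)) = Mul(Add(1179, Rational(-1, 78)), Pow(-161, 2)) = Mul(Rational(91961, 78), 25921) = Rational(2383721081, 78)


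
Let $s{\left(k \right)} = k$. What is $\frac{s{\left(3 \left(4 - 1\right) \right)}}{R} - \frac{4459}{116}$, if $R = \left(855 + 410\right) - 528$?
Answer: $- \frac{3285239}{85492} \approx -38.427$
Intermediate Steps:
$R = 737$ ($R = 1265 - 528 = 737$)
$\frac{s{\left(3 \left(4 - 1\right) \right)}}{R} - \frac{4459}{116} = \frac{3 \left(4 - 1\right)}{737} - \frac{4459}{116} = 3 \cdot 3 \cdot \frac{1}{737} - \frac{4459}{116} = 9 \cdot \frac{1}{737} - \frac{4459}{116} = \frac{9}{737} - \frac{4459}{116} = - \frac{3285239}{85492}$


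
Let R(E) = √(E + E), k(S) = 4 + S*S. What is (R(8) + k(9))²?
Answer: 7921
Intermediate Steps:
k(S) = 4 + S²
R(E) = √2*√E (R(E) = √(2*E) = √2*√E)
(R(8) + k(9))² = (√2*√8 + (4 + 9²))² = (√2*(2*√2) + (4 + 81))² = (4 + 85)² = 89² = 7921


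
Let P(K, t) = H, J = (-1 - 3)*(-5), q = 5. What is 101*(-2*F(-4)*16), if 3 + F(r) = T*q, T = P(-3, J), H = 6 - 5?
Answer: -6464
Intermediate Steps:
H = 1
J = 20 (J = -4*(-5) = 20)
P(K, t) = 1
T = 1
F(r) = 2 (F(r) = -3 + 1*5 = -3 + 5 = 2)
101*(-2*F(-4)*16) = 101*(-2*2*16) = 101*(-4*16) = 101*(-64) = -6464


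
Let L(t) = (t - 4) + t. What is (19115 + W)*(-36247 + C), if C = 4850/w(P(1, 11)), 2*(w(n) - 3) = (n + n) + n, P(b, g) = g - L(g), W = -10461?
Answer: -957833374/3 ≈ -3.1928e+8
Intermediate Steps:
L(t) = -4 + 2*t (L(t) = (-4 + t) + t = -4 + 2*t)
P(b, g) = 4 - g (P(b, g) = g - (-4 + 2*g) = g + (4 - 2*g) = 4 - g)
w(n) = 3 + 3*n/2 (w(n) = 3 + ((n + n) + n)/2 = 3 + (2*n + n)/2 = 3 + (3*n)/2 = 3 + 3*n/2)
C = -1940/3 (C = 4850/(3 + 3*(4 - 1*11)/2) = 4850/(3 + 3*(4 - 11)/2) = 4850/(3 + (3/2)*(-7)) = 4850/(3 - 21/2) = 4850/(-15/2) = 4850*(-2/15) = -1940/3 ≈ -646.67)
(19115 + W)*(-36247 + C) = (19115 - 10461)*(-36247 - 1940/3) = 8654*(-110681/3) = -957833374/3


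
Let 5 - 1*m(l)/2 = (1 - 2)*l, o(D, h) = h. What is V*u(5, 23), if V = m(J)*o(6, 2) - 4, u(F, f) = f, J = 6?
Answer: 920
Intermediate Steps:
m(l) = 10 + 2*l (m(l) = 10 - 2*(1 - 2)*l = 10 - (-2)*l = 10 + 2*l)
V = 40 (V = (10 + 2*6)*2 - 4 = (10 + 12)*2 - 4 = 22*2 - 4 = 44 - 4 = 40)
V*u(5, 23) = 40*23 = 920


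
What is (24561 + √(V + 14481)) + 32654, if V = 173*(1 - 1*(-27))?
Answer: 57215 + 5*√773 ≈ 57354.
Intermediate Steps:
V = 4844 (V = 173*(1 + 27) = 173*28 = 4844)
(24561 + √(V + 14481)) + 32654 = (24561 + √(4844 + 14481)) + 32654 = (24561 + √19325) + 32654 = (24561 + 5*√773) + 32654 = 57215 + 5*√773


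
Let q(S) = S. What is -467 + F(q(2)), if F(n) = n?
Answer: -465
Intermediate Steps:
-467 + F(q(2)) = -467 + 2 = -465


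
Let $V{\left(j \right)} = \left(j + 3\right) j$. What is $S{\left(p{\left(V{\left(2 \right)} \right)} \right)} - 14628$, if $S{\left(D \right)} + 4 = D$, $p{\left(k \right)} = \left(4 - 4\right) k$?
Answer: $-14632$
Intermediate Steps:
$V{\left(j \right)} = j \left(3 + j\right)$ ($V{\left(j \right)} = \left(3 + j\right) j = j \left(3 + j\right)$)
$p{\left(k \right)} = 0$ ($p{\left(k \right)} = 0 k = 0$)
$S{\left(D \right)} = -4 + D$
$S{\left(p{\left(V{\left(2 \right)} \right)} \right)} - 14628 = \left(-4 + 0\right) - 14628 = -4 - 14628 = -14632$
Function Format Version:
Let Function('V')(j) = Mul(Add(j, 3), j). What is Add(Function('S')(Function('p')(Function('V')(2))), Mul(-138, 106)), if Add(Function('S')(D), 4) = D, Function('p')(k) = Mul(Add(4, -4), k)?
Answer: -14632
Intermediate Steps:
Function('V')(j) = Mul(j, Add(3, j)) (Function('V')(j) = Mul(Add(3, j), j) = Mul(j, Add(3, j)))
Function('p')(k) = 0 (Function('p')(k) = Mul(0, k) = 0)
Function('S')(D) = Add(-4, D)
Add(Function('S')(Function('p')(Function('V')(2))), Mul(-138, 106)) = Add(Add(-4, 0), Mul(-138, 106)) = Add(-4, -14628) = -14632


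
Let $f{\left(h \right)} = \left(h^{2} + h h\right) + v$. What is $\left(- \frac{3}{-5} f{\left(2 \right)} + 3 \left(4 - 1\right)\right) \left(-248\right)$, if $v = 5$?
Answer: $- \frac{20832}{5} \approx -4166.4$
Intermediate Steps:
$f{\left(h \right)} = 5 + 2 h^{2}$ ($f{\left(h \right)} = \left(h^{2} + h h\right) + 5 = \left(h^{2} + h^{2}\right) + 5 = 2 h^{2} + 5 = 5 + 2 h^{2}$)
$\left(- \frac{3}{-5} f{\left(2 \right)} + 3 \left(4 - 1\right)\right) \left(-248\right) = \left(- \frac{3}{-5} \left(5 + 2 \cdot 2^{2}\right) + 3 \left(4 - 1\right)\right) \left(-248\right) = \left(\left(-3\right) \left(- \frac{1}{5}\right) \left(5 + 2 \cdot 4\right) + 3 \cdot 3\right) \left(-248\right) = \left(\frac{3 \left(5 + 8\right)}{5} + 9\right) \left(-248\right) = \left(\frac{3}{5} \cdot 13 + 9\right) \left(-248\right) = \left(\frac{39}{5} + 9\right) \left(-248\right) = \frac{84}{5} \left(-248\right) = - \frac{20832}{5}$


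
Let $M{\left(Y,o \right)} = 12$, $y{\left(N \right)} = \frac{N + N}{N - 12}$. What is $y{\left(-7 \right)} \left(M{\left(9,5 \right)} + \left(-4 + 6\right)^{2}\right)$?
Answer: $\frac{224}{19} \approx 11.789$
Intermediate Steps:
$y{\left(N \right)} = \frac{2 N}{-12 + N}$
$y{\left(-7 \right)} \left(M{\left(9,5 \right)} + \left(-4 + 6\right)^{2}\right) = 2 \left(-7\right) \frac{1}{-12 - 7} \left(12 + \left(-4 + 6\right)^{2}\right) = 2 \left(-7\right) \frac{1}{-19} \left(12 + 2^{2}\right) = 2 \left(-7\right) \left(- \frac{1}{19}\right) \left(12 + 4\right) = \frac{14}{19} \cdot 16 = \frac{224}{19}$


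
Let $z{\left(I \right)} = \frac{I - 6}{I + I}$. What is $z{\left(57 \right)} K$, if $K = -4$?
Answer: $- \frac{34}{19} \approx -1.7895$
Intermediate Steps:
$z{\left(I \right)} = \frac{-6 + I}{2 I}$
$z{\left(57 \right)} K = \frac{-6 + 57}{2 \cdot 57} \left(-4\right) = \frac{1}{2} \cdot \frac{1}{57} \cdot 51 \left(-4\right) = \frac{17}{38} \left(-4\right) = - \frac{34}{19}$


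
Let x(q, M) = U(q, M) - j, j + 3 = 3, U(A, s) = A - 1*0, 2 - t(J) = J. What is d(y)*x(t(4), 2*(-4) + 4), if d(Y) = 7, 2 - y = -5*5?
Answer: -14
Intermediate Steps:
t(J) = 2 - J
U(A, s) = A (U(A, s) = A + 0 = A)
j = 0 (j = -3 + 3 = 0)
y = 27 (y = 2 - (-5)*5 = 2 - 1*(-25) = 2 + 25 = 27)
x(q, M) = q (x(q, M) = q - 1*0 = q + 0 = q)
d(y)*x(t(4), 2*(-4) + 4) = 7*(2 - 1*4) = 7*(2 - 4) = 7*(-2) = -14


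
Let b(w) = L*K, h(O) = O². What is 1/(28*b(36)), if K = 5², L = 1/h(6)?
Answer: 9/175 ≈ 0.051429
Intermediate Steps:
L = 1/36 (L = 1/(6²) = 1/36 ≈ 0.027778)
K = 25
b(w) = 25/36 (b(w) = (1/36)*25 = 25/36)
1/(28*b(36)) = 1/(28*(25/36)) = 1/(175/9) = 9/175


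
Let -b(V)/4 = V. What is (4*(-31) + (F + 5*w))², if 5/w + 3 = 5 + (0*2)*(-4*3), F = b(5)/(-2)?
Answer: 41209/4 ≈ 10302.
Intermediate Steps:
b(V) = -4*V
F = 10 (F = -4*5/(-2) = -20*(-½) = 10)
w = 5/2 (w = 5/(-3 + (5 + (0*2)*(-4*3))) = 5/(-3 + (5 + 0*(-12))) = 5/(-3 + (5 + 0)) = 5/(-3 + 5) = 5/2 ≈ 2.5000)
(4*(-31) + (F + 5*w))² = (4*(-31) + (10 + 5*(5/2)))² = (-124 + (10 + 25/2))² = (-124 + 45/2)² = (-203/2)² = 41209/4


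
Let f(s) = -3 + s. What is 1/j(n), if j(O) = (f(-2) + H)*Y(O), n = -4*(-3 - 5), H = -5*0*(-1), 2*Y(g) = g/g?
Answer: -⅖ ≈ -0.40000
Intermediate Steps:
Y(g) = ½ (Y(g) = (g/g)/2 = (½)*1 = ½)
H = 0 (H = 0*(-1) = 0)
n = 32 (n = -4*(-8) = 32)
j(O) = -5/2 (j(O) = ((-3 - 2) + 0)*(½) = (-5 + 0)*(½) = -5*½ = -5/2)
1/j(n) = 1/(-5/2) = -⅖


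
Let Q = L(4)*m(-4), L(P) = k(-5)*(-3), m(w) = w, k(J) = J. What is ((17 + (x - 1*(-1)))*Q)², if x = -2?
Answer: 921600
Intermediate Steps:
L(P) = 15 (L(P) = -5*(-3) = 15)
Q = -60 (Q = 15*(-4) = -60)
((17 + (x - 1*(-1)))*Q)² = ((17 + (-2 - 1*(-1)))*(-60))² = ((17 + (-2 + 1))*(-60))² = ((17 - 1)*(-60))² = (16*(-60))² = (-960)² = 921600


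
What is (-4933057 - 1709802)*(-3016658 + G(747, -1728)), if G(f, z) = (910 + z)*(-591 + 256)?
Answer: 18218891093452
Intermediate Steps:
G(f, z) = -304850 - 335*z (G(f, z) = (910 + z)*(-335) = -304850 - 335*z)
(-4933057 - 1709802)*(-3016658 + G(747, -1728)) = (-4933057 - 1709802)*(-3016658 + (-304850 - 335*(-1728))) = -6642859*(-3016658 + (-304850 + 578880)) = -6642859*(-3016658 + 274030) = -6642859*(-2742628) = 18218891093452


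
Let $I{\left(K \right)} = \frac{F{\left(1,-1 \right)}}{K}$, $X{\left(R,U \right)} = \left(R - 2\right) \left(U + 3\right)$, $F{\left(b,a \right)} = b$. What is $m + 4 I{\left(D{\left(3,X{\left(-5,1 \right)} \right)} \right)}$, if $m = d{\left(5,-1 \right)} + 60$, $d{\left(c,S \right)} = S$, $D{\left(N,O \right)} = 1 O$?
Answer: $\frac{412}{7} \approx 58.857$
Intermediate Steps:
$X{\left(R,U \right)} = \left(-2 + R\right) \left(3 + U\right)$
$D{\left(N,O \right)} = O$
$m = 59$ ($m = -1 + 60 = 59$)
$I{\left(K \right)} = \frac{1}{K}$ ($I{\left(K \right)} = 1 \frac{1}{K} = \frac{1}{K}$)
$m + 4 I{\left(D{\left(3,X{\left(-5,1 \right)} \right)} \right)} = 59 + \frac{4}{-6 - 2 + 3 \left(-5\right) - 5} = 59 + \frac{4}{-6 - 2 - 15 - 5} = 59 + \frac{4}{-28} = 59 + 4 \left(- \frac{1}{28}\right) = 59 - \frac{1}{7} = \frac{412}{7}$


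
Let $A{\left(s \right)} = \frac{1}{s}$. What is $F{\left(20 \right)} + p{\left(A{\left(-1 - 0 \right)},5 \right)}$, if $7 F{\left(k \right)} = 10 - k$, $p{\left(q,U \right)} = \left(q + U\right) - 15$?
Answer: $- \frac{87}{7} \approx -12.429$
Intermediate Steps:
$p{\left(q,U \right)} = -15 + U + q$ ($p{\left(q,U \right)} = \left(U + q\right) - 15 = -15 + U + q$)
$F{\left(k \right)} = \frac{10}{7} - \frac{k}{7}$ ($F{\left(k \right)} = \frac{10 - k}{7} = \frac{10}{7} - \frac{k}{7}$)
$F{\left(20 \right)} + p{\left(A{\left(-1 - 0 \right)},5 \right)} = \left(\frac{10}{7} - \frac{20}{7}\right) + \left(-15 + 5 + \frac{1}{-1 - 0}\right) = \left(\frac{10}{7} - \frac{20}{7}\right) + \left(-15 + 5 + \frac{1}{-1 + 0}\right) = - \frac{10}{7} + \left(-15 + 5 + \frac{1}{-1}\right) = - \frac{10}{7} - 11 = - \frac{87}{7}$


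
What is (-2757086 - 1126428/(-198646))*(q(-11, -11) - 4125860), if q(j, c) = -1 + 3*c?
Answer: 1129840958743170216/99323 ≈ 1.1375e+13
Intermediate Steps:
(-2757086 - 1126428/(-198646))*(q(-11, -11) - 4125860) = (-2757086 - 1126428/(-198646))*((-1 + 3*(-11)) - 4125860) = (-2757086 - 1126428*(-1/198646))*((-1 - 33) - 4125860) = (-2757086 + 563214/99323)*(-34 - 4125860) = -273841489564/99323*(-4125894) = 1129840958743170216/99323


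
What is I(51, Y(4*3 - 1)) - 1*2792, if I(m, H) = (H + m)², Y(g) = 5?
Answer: 344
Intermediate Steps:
I(51, Y(4*3 - 1)) - 1*2792 = (5 + 51)² - 1*2792 = 56² - 2792 = 3136 - 2792 = 344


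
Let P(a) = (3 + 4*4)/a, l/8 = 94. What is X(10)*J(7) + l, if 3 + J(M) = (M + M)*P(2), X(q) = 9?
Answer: 1922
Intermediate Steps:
l = 752 (l = 8*94 = 752)
P(a) = 19/a (P(a) = (3 + 16)/a = 19/a)
J(M) = -3 + 19*M (J(M) = -3 + (M + M)*(19/2) = -3 + (2*M)*(19*(½)) = -3 + (2*M)*(19/2) = -3 + 19*M)
X(10)*J(7) + l = 9*(-3 + 19*7) + 752 = 9*(-3 + 133) + 752 = 9*130 + 752 = 1170 + 752 = 1922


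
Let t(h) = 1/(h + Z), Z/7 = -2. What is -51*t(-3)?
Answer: 3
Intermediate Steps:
Z = -14 (Z = 7*(-2) = -14)
t(h) = 1/(-14 + h) (t(h) = 1/(h - 14) = 1/(-14 + h))
-51*t(-3) = -51/(-14 - 3) = -51/(-17) = -51*(-1/17) = 3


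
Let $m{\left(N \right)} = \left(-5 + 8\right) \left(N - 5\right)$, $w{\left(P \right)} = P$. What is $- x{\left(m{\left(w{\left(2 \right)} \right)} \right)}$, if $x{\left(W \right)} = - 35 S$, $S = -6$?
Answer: $-210$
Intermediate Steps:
$m{\left(N \right)} = -15 + 3 N$ ($m{\left(N \right)} = 3 \left(-5 + N\right) = -15 + 3 N$)
$x{\left(W \right)} = 210$ ($x{\left(W \right)} = \left(-35\right) \left(-6\right) = 210$)
$- x{\left(m{\left(w{\left(2 \right)} \right)} \right)} = \left(-1\right) 210 = -210$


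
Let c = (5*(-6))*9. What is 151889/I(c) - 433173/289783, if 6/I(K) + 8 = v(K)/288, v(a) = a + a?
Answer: -267476457629/1069968 ≈ -2.4999e+5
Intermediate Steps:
v(a) = 2*a
c = -270 (c = -30*9 = -270)
I(K) = 6/(-8 + K/144) (I(K) = 6/(-8 + (2*K)/288) = 6/(-8 + (2*K)*(1/288)) = 6/(-8 + K/144))
151889/I(c) - 433173/289783 = 151889/((864/(-1152 - 270))) - 433173/289783 = 151889/((864/(-1422))) - 433173*1/289783 = 151889/((864*(-1/1422))) - 33321/22291 = 151889/(-48/79) - 33321/22291 = 151889*(-79/48) - 33321/22291 = -11999231/48 - 33321/22291 = -267476457629/1069968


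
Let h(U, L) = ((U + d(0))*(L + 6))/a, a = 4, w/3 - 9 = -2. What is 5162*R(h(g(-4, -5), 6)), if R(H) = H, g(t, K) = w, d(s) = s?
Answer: 325206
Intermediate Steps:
w = 21 (w = 27 + 3*(-2) = 27 - 6 = 21)
g(t, K) = 21
h(U, L) = U*(6 + L)/4 (h(U, L) = ((U + 0)*(L + 6))/4 = (U*(6 + L))*(1/4) = U*(6 + L)/4)
5162*R(h(g(-4, -5), 6)) = 5162*((1/4)*21*(6 + 6)) = 5162*((1/4)*21*12) = 5162*63 = 325206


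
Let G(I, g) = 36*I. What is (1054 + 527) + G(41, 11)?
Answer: 3057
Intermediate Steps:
(1054 + 527) + G(41, 11) = (1054 + 527) + 36*41 = 1581 + 1476 = 3057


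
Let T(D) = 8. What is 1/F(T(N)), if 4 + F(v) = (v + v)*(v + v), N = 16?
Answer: 1/252 ≈ 0.0039683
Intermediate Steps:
F(v) = -4 + 4*v**2 (F(v) = -4 + (v + v)*(v + v) = -4 + (2*v)*(2*v) = -4 + 4*v**2)
1/F(T(N)) = 1/(-4 + 4*8**2) = 1/(-4 + 4*64) = 1/(-4 + 256) = 1/252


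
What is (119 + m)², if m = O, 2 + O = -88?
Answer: 841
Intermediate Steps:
O = -90 (O = -2 - 88 = -90)
m = -90
(119 + m)² = (119 - 90)² = 29² = 841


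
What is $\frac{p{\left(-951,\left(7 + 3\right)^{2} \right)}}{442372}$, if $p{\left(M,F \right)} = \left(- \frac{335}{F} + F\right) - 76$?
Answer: $\frac{59}{1263920} \approx 4.668 \cdot 10^{-5}$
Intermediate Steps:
$p{\left(M,F \right)} = -76 + F - \frac{335}{F}$ ($p{\left(M,F \right)} = \left(F - \frac{335}{F}\right) - 76 = -76 + F - \frac{335}{F}$)
$\frac{p{\left(-951,\left(7 + 3\right)^{2} \right)}}{442372} = \frac{-76 + \left(7 + 3\right)^{2} - \frac{335}{\left(7 + 3\right)^{2}}}{442372} = \left(-76 + 10^{2} - \frac{335}{10^{2}}\right) \frac{1}{442372} = \left(-76 + 100 - \frac{335}{100}\right) \frac{1}{442372} = \left(-76 + 100 - \frac{67}{20}\right) \frac{1}{442372} = \frac{413}{20} \cdot \frac{1}{442372} = \frac{59}{1263920}$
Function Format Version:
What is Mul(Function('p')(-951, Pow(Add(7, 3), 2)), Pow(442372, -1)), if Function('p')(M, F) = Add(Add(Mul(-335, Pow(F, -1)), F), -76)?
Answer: Rational(59, 1263920) ≈ 4.6680e-5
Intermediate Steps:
Function('p')(M, F) = Add(-76, F, Mul(-335, Pow(F, -1))) (Function('p')(M, F) = Add(Add(F, Mul(-335, Pow(F, -1))), -76) = Add(-76, F, Mul(-335, Pow(F, -1))))
Mul(Function('p')(-951, Pow(Add(7, 3), 2)), Pow(442372, -1)) = Mul(Add(-76, Pow(Add(7, 3), 2), Mul(-335, Pow(Pow(Add(7, 3), 2), -1))), Pow(442372, -1)) = Mul(Add(-76, Pow(10, 2), Mul(-335, Pow(Pow(10, 2), -1))), Rational(1, 442372)) = Mul(Add(-76, 100, Mul(-335, Pow(100, -1))), Rational(1, 442372)) = Mul(Add(-76, 100, Mul(-335, Rational(1, 100))), Rational(1, 442372)) = Mul(Add(-76, 100, Rational(-67, 20)), Rational(1, 442372)) = Mul(Rational(413, 20), Rational(1, 442372)) = Rational(59, 1263920)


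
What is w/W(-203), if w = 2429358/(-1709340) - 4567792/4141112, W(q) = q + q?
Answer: 372253190487/59872890932260 ≈ 0.0062174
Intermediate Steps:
W(q) = 2*q
w = -372253190487/147470174710 (w = 2429358*(-1/1709340) - 4567792*1/4141112 = -404893/284890 - 570974/517639 = -372253190487/147470174710 ≈ -2.5243)
w/W(-203) = -372253190487/(147470174710*(2*(-203))) = -372253190487/147470174710/(-406) = -372253190487/147470174710*(-1/406) = 372253190487/59872890932260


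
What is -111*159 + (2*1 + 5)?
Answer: -17642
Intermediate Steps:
-111*159 + (2*1 + 5) = -17649 + (2 + 5) = -17649 + 7 = -17642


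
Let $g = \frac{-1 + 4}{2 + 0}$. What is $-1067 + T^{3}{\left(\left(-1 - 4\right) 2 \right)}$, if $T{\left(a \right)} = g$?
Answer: $- \frac{8509}{8} \approx -1063.6$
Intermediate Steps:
$g = \frac{3}{2} \approx 1.5$
$T{\left(a \right)} = \frac{3}{2}$
$-1067 + T^{3}{\left(\left(-1 - 4\right) 2 \right)} = -1067 + \left(\frac{3}{2}\right)^{3} = -1067 + \frac{27}{8} = - \frac{8509}{8}$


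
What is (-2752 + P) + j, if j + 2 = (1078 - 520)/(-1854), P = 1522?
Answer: -126927/103 ≈ -1232.3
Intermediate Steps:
j = -237/103 (j = -2 + (1078 - 520)/(-1854) = -2 + 558*(-1/1854) = -2 - 31/103 = -237/103 ≈ -2.3010)
(-2752 + P) + j = (-2752 + 1522) - 237/103 = -1230 - 237/103 = -126927/103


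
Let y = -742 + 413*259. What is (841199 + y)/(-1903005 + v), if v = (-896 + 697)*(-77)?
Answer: -473712/943841 ≈ -0.50190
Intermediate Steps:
v = 15323 (v = -199*(-77) = 15323)
y = 106225 (y = -742 + 106967 = 106225)
(841199 + y)/(-1903005 + v) = (841199 + 106225)/(-1903005 + 15323) = 947424/(-1887682) = 947424*(-1/1887682) = -473712/943841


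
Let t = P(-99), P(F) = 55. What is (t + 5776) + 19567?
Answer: 25398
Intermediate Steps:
t = 55
(t + 5776) + 19567 = (55 + 5776) + 19567 = 5831 + 19567 = 25398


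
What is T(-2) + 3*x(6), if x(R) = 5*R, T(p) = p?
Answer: 88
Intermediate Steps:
T(-2) + 3*x(6) = -2 + 3*(5*6) = -2 + 3*30 = -2 + 90 = 88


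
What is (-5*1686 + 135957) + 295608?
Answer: 423135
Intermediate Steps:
(-5*1686 + 135957) + 295608 = (-8430 + 135957) + 295608 = 127527 + 295608 = 423135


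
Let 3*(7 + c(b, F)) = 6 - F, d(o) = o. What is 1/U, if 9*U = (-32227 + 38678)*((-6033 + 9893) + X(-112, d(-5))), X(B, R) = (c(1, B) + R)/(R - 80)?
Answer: 2295/6349190318 ≈ 3.6146e-7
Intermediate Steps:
c(b, F) = -5 - F/3 (c(b, F) = -7 + (6 - F)/3 = -7 + (2 - F/3) = -5 - F/3)
X(B, R) = (-5 + R - B/3)/(-80 + R) (X(B, R) = ((-5 - B/3) + R)/(R - 80) = (-5 + R - B/3)/(-80 + R))
U = 6349190318/2295 (U = ((-32227 + 38678)*((-6033 + 9893) + (-5 - 5 - ⅓*(-112))/(-80 - 5)))/9 = (6451*(3860 + (-5 - 5 + 112/3)/(-85)))/9 = (6451*(3860 - 1/85*82/3))/9 = (6451*(3860 - 82/255))/9 = (6451*(984218/255))/9 = (⅑)*(6349190318/255) = 6349190318/2295 ≈ 2.7665e+6)
1/U = 1/(6349190318/2295) = 2295/6349190318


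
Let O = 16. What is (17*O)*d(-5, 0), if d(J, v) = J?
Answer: -1360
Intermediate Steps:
(17*O)*d(-5, 0) = (17*16)*(-5) = 272*(-5) = -1360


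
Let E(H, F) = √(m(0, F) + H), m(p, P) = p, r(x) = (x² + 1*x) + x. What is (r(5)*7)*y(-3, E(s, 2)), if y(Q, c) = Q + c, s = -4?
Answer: -735 + 490*I ≈ -735.0 + 490.0*I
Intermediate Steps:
r(x) = x² + 2*x (r(x) = (x² + x) + x = (x + x²) + x = x² + 2*x)
E(H, F) = √H (E(H, F) = √(0 + H) = √H)
(r(5)*7)*y(-3, E(s, 2)) = ((5*(2 + 5))*7)*(-3 + √(-4)) = ((5*7)*7)*(-3 + 2*I) = (35*7)*(-3 + 2*I) = 245*(-3 + 2*I) = -735 + 490*I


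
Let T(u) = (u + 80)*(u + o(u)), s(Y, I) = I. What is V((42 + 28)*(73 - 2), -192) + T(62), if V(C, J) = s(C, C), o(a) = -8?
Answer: 12638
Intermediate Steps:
T(u) = (-8 + u)*(80 + u) (T(u) = (u + 80)*(u - 8) = (80 + u)*(-8 + u) = (-8 + u)*(80 + u))
V(C, J) = C
V((42 + 28)*(73 - 2), -192) + T(62) = (42 + 28)*(73 - 2) + (-640 + 62² + 72*62) = 70*71 + (-640 + 3844 + 4464) = 4970 + 7668 = 12638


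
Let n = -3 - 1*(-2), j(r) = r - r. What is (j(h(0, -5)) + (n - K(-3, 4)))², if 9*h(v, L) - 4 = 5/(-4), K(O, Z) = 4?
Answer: 25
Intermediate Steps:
h(v, L) = 11/36 (h(v, L) = 4/9 + (5/(-4))/9 = 4/9 + (5*(-¼))/9 = 4/9 + (⅑)*(-5/4) = 4/9 - 5/36 = 11/36)
j(r) = 0
n = -1 (n = -3 + 2 = -1)
(j(h(0, -5)) + (n - K(-3, 4)))² = (0 + (-1 - 1*4))² = (0 + (-1 - 4))² = (0 - 5)² = (-5)² = 25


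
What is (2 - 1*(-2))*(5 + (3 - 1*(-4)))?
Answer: 48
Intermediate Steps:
(2 - 1*(-2))*(5 + (3 - 1*(-4))) = (2 + 2)*(5 + (3 + 4)) = 4*(5 + 7) = 4*12 = 48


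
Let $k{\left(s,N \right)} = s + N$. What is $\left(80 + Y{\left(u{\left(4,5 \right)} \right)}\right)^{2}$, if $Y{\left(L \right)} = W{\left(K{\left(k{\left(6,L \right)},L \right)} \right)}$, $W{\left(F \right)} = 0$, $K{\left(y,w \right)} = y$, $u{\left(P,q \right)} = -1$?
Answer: $6400$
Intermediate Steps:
$k{\left(s,N \right)} = N + s$
$Y{\left(L \right)} = 0$
$\left(80 + Y{\left(u{\left(4,5 \right)} \right)}\right)^{2} = \left(80 + 0\right)^{2} = 80^{2} = 6400$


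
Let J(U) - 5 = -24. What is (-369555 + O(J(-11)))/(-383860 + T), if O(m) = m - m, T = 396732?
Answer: -369555/12872 ≈ -28.710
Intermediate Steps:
J(U) = -19 (J(U) = 5 - 24 = -19)
O(m) = 0
(-369555 + O(J(-11)))/(-383860 + T) = (-369555 + 0)/(-383860 + 396732) = -369555/12872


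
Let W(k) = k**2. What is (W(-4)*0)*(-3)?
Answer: 0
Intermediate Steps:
(W(-4)*0)*(-3) = ((-4)**2*0)*(-3) = (16*0)*(-3) = 0*(-3) = 0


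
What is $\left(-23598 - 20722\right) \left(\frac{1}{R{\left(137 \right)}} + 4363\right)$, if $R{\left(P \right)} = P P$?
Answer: $- \frac{3629327039360}{18769} \approx -1.9337 \cdot 10^{8}$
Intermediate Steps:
$R{\left(P \right)} = P^{2}$
$\left(-23598 - 20722\right) \left(\frac{1}{R{\left(137 \right)}} + 4363\right) = \left(-23598 - 20722\right) \left(\frac{1}{137^{2}} + 4363\right) = - 44320 \left(\frac{1}{18769} + 4363\right) = \left(-44320\right) \frac{81889148}{18769} = - \frac{3629327039360}{18769}$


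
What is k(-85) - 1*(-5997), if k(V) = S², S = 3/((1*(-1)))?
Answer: 6006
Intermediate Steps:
S = -3 (S = 3/(-1) = 3*(-1) = -3)
k(V) = 9 (k(V) = (-3)² = 9)
k(-85) - 1*(-5997) = 9 - 1*(-5997) = 9 + 5997 = 6006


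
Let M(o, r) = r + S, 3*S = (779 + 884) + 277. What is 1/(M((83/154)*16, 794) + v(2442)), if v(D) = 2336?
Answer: 3/11330 ≈ 0.00026478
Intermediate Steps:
S = 1940/3 (S = ((779 + 884) + 277)/3 = (1663 + 277)/3 = (⅓)*1940 = 1940/3 ≈ 646.67)
M(o, r) = 1940/3 + r (M(o, r) = r + 1940/3 = 1940/3 + r)
1/(M((83/154)*16, 794) + v(2442)) = 1/((1940/3 + 794) + 2336) = 1/(4322/3 + 2336) = 1/(11330/3) = 3/11330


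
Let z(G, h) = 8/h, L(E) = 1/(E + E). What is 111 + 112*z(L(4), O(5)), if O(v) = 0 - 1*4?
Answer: -113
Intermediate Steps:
L(E) = 1/(2*E)
O(v) = -4 (O(v) = 0 - 4 = -4)
111 + 112*z(L(4), O(5)) = 111 + 112*(8/(-4)) = 111 + 112*(8*(-¼)) = 111 + 112*(-2) = 111 - 224 = -113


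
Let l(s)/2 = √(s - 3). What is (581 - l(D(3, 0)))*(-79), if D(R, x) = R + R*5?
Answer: -45899 + 158*√15 ≈ -45287.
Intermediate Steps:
D(R, x) = 6*R (D(R, x) = R + 5*R = 6*R)
l(s) = 2*√(-3 + s) (l(s) = 2*√(s - 3) = 2*√(-3 + s))
(581 - l(D(3, 0)))*(-79) = (581 - 2*√(-3 + 6*3))*(-79) = (581 - 2*√(-3 + 18))*(-79) = (581 - 2*√15)*(-79) = -45899 + 158*√15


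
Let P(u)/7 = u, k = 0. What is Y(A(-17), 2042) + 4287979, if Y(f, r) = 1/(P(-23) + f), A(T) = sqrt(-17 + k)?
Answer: 111221599141/25938 - I*sqrt(17)/25938 ≈ 4.288e+6 - 0.00015896*I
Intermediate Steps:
P(u) = 7*u
A(T) = I*sqrt(17) (A(T) = sqrt(-17 + 0) = sqrt(-17) = I*sqrt(17))
Y(f, r) = 1/(-161 + f) (Y(f, r) = 1/(7*(-23) + f) = 1/(-161 + f))
Y(A(-17), 2042) + 4287979 = 1/(-161 + I*sqrt(17)) + 4287979 = 4287979 + 1/(-161 + I*sqrt(17))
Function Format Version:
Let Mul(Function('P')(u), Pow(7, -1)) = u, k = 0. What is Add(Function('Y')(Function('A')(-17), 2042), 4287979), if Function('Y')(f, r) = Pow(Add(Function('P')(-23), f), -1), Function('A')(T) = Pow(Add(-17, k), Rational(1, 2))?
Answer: Add(Rational(111221599141, 25938), Mul(Rational(-1, 25938), I, Pow(17, Rational(1, 2)))) ≈ Add(4.2880e+6, Mul(-0.00015896, I))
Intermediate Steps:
Function('P')(u) = Mul(7, u)
Function('A')(T) = Mul(I, Pow(17, Rational(1, 2))) (Function('A')(T) = Pow(Add(-17, 0), Rational(1, 2)) = Pow(-17, Rational(1, 2)) = Mul(I, Pow(17, Rational(1, 2))))
Function('Y')(f, r) = Pow(Add(-161, f), -1) (Function('Y')(f, r) = Pow(Add(Mul(7, -23), f), -1) = Pow(Add(-161, f), -1))
Add(Function('Y')(Function('A')(-17), 2042), 4287979) = Add(Pow(Add(-161, Mul(I, Pow(17, Rational(1, 2)))), -1), 4287979) = Add(4287979, Pow(Add(-161, Mul(I, Pow(17, Rational(1, 2)))), -1))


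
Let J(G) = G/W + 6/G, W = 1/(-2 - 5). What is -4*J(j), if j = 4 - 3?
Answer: 4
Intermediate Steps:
W = -⅐ (W = 1/(-7) = -⅐ ≈ -0.14286)
j = 1
J(G) = -7*G + 6/G (J(G) = G/(-⅐) + 6/G = G*(-7) + 6/G = -7*G + 6/G)
-4*J(j) = -4*(-7*1 + 6/1) = -4*(-7 + 6*1) = -4*(-7 + 6) = -4*(-1) = 4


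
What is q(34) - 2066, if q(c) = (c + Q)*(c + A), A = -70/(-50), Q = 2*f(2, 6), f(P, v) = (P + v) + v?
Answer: 644/5 ≈ 128.80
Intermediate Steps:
f(P, v) = P + 2*v
Q = 28 (Q = 2*(2 + 2*6) = 2*(2 + 12) = 2*14 = 28)
A = 7/5 (A = -70*(-1/50) = 7/5 ≈ 1.4000)
q(c) = (28 + c)*(7/5 + c) (q(c) = (c + 28)*(c + 7/5) = (28 + c)*(7/5 + c))
q(34) - 2066 = (196/5 + 34² + (147/5)*34) - 2066 = (196/5 + 1156 + 4998/5) - 2066 = 10974/5 - 2066 = 644/5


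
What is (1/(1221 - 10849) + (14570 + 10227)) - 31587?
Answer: -65374121/9628 ≈ -6790.0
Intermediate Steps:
(1/(1221 - 10849) + (14570 + 10227)) - 31587 = (1/(-9628) + 24797) - 31587 = (-1/9628 + 24797) - 31587 = 238745515/9628 - 31587 = -65374121/9628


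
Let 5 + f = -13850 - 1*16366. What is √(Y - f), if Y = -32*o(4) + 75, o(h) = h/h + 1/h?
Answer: 4*√1891 ≈ 173.94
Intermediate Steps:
f = -30221 (f = -5 + (-13850 - 1*16366) = -5 + (-13850 - 16366) = -5 - 30216 = -30221)
o(h) = 1 + 1/h
Y = 35 (Y = -32*(1 + 4)/4 + 75 = -8*5 + 75 = -32*5/4 + 75 = -40 + 75 = 35)
√(Y - f) = √(35 - 1*(-30221)) = √(35 + 30221) = √30256 = 4*√1891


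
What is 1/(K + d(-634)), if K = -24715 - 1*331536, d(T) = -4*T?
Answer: -1/353715 ≈ -2.8271e-6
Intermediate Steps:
K = -356251 (K = -24715 - 331536 = -356251)
1/(K + d(-634)) = 1/(-356251 - 4*(-634)) = 1/(-356251 + 2536) = 1/(-353715) = -1/353715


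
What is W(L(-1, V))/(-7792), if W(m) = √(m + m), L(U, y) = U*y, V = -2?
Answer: -1/3896 ≈ -0.00025667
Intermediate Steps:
W(m) = √2*√m (W(m) = √(2*m) = √2*√m)
W(L(-1, V))/(-7792) = (√2*√(-1*(-2)))/(-7792) = (√2*√2)*(-1/7792) = 2*(-1/7792) = -1/3896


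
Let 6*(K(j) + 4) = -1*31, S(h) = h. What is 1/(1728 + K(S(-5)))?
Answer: 6/10313 ≈ 0.00058179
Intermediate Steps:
K(j) = -55/6 (K(j) = -4 + (-1*31)/6 = -4 + (⅙)*(-31) = -4 - 31/6 = -55/6)
1/(1728 + K(S(-5))) = 1/(1728 - 55/6) = 1/(10313/6) = 6/10313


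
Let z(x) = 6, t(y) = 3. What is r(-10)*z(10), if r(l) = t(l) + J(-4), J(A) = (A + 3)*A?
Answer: 42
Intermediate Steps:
J(A) = A*(3 + A) (J(A) = (3 + A)*A = A*(3 + A))
r(l) = 7 (r(l) = 3 - 4*(3 - 4) = 3 - 4*(-1) = 3 + 4 = 7)
r(-10)*z(10) = 7*6 = 42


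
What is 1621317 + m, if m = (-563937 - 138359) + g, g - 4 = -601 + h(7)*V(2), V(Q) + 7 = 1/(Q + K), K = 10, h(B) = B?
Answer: 11020507/12 ≈ 9.1838e+5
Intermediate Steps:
V(Q) = -7 + 1/(10 + Q) (V(Q) = -7 + 1/(Q + 10) = -7 + 1/(10 + Q))
g = -7745/12 (g = 4 + (-601 + 7*((-69 - 7*2)/(10 + 2))) = 4 + (-601 + 7*((-69 - 14)/12)) = 4 + (-601 + 7*((1/12)*(-83))) = 4 + (-601 + 7*(-83/12)) = 4 + (-601 - 581/12) = 4 - 7793/12 = -7745/12 ≈ -645.42)
m = -8435297/12 (m = (-563937 - 138359) - 7745/12 = -702296 - 7745/12 = -8435297/12 ≈ -7.0294e+5)
1621317 + m = 1621317 - 8435297/12 = 11020507/12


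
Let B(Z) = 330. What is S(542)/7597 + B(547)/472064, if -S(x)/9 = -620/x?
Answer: 998229135/485939613184 ≈ 0.0020542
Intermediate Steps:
S(x) = 5580/x (S(x) = -(-5580)/x = 5580/x)
S(542)/7597 + B(547)/472064 = (5580/542)/7597 + 330/472064 = (5580*(1/542))*(1/7597) + 330*(1/472064) = (2790/271)*(1/7597) + 165/236032 = 2790/2058787 + 165/236032 = 998229135/485939613184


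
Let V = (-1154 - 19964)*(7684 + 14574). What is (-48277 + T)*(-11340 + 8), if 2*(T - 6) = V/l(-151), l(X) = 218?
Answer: 1391259669800/109 ≈ 1.2764e+10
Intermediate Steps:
V = -470044444 (V = -21118*22258 = -470044444)
T = -117510457/109 (T = 6 + (-470044444/218)/2 = 6 + (-470044444*1/218)/2 = 6 + (1/2)*(-235022222/109) = 6 - 117511111/109 = -117510457/109 ≈ -1.0781e+6)
(-48277 + T)*(-11340 + 8) = (-48277 - 117510457/109)*(-11340 + 8) = -122772650/109*(-11332) = 1391259669800/109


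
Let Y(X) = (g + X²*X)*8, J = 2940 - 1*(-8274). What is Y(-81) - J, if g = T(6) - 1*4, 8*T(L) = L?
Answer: -4262768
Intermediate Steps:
T(L) = L/8
g = -13/4 (g = (⅛)*6 - 1*4 = ¾ - 4 = -13/4 ≈ -3.2500)
J = 11214 (J = 2940 + 8274 = 11214)
Y(X) = -26 + 8*X³ (Y(X) = (-13/4 + X²*X)*8 = (-13/4 + X³)*8 = -26 + 8*X³)
Y(-81) - J = (-26 + 8*(-81)³) - 1*11214 = (-26 + 8*(-531441)) - 11214 = (-26 - 4251528) - 11214 = -4251554 - 11214 = -4262768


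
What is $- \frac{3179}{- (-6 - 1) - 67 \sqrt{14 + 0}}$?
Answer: $\frac{3179}{8971} + \frac{212993 \sqrt{14}}{62797} \approx 13.045$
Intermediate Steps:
$- \frac{3179}{- (-6 - 1) - 67 \sqrt{14 + 0}} = - \frac{3179}{\left(-1\right) \left(-7\right) - 67 \sqrt{14}} = - \frac{3179}{7 - 67 \sqrt{14}}$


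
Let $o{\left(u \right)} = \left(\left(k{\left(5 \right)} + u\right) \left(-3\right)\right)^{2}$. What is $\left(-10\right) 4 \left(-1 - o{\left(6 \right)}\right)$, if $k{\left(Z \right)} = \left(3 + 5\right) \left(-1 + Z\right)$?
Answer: $519880$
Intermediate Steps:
$k{\left(Z \right)} = -8 + 8 Z$ ($k{\left(Z \right)} = 8 \left(-1 + Z\right) = -8 + 8 Z$)
$o{\left(u \right)} = \left(-96 - 3 u\right)^{2}$ ($o{\left(u \right)} = \left(\left(\left(-8 + 8 \cdot 5\right) + u\right) \left(-3\right)\right)^{2} = \left(\left(\left(-8 + 40\right) + u\right) \left(-3\right)\right)^{2} = \left(\left(32 + u\right) \left(-3\right)\right)^{2} = \left(-96 - 3 u\right)^{2}$)
$\left(-10\right) 4 \left(-1 - o{\left(6 \right)}\right) = \left(-10\right) 4 \left(-1 - 9 \left(32 + 6\right)^{2}\right) = - 40 \left(-1 - 9 \cdot 38^{2}\right) = - 40 \left(-1 - 9 \cdot 1444\right) = - 40 \left(-1 - 12996\right) = \left(-40\right) \left(-12997\right) = 519880$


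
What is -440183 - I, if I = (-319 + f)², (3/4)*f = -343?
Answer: -9385888/9 ≈ -1.0429e+6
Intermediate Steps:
f = -1372/3 (f = (4/3)*(-343) = -1372/3 ≈ -457.33)
I = 5424241/9 (I = (-319 - 1372/3)² = (-2329/3)² = 5424241/9 ≈ 6.0269e+5)
-440183 - I = -440183 - 1*5424241/9 = -440183 - 5424241/9 = -9385888/9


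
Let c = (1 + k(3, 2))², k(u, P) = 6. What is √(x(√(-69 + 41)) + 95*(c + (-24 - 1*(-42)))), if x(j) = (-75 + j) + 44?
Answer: √(6334 + 2*I*√7) ≈ 79.586 + 0.0332*I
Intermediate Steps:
c = 49 (c = (1 + 6)² = 7² = 49)
x(j) = -31 + j
√(x(√(-69 + 41)) + 95*(c + (-24 - 1*(-42)))) = √((-31 + √(-69 + 41)) + 95*(49 + (-24 - 1*(-42)))) = √((-31 + √(-28)) + 95*(49 + (-24 + 42))) = √((-31 + 2*I*√7) + 95*(49 + 18)) = √((-31 + 2*I*√7) + 95*67) = √((-31 + 2*I*√7) + 6365) = √(6334 + 2*I*√7)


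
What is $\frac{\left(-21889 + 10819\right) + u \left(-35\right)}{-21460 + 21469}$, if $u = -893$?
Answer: $\frac{20185}{9} \approx 2242.8$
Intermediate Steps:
$\frac{\left(-21889 + 10819\right) + u \left(-35\right)}{-21460 + 21469} = \frac{\left(-21889 + 10819\right) - -31255}{-21460 + 21469} = \frac{-11070 + 31255}{9} = 20185 \cdot \frac{1}{9} = \frac{20185}{9}$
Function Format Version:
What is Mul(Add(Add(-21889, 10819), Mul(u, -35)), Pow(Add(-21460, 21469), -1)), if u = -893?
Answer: Rational(20185, 9) ≈ 2242.8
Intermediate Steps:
Mul(Add(Add(-21889, 10819), Mul(u, -35)), Pow(Add(-21460, 21469), -1)) = Mul(Add(Add(-21889, 10819), Mul(-893, -35)), Pow(Add(-21460, 21469), -1)) = Mul(Add(-11070, 31255), Pow(9, -1)) = Mul(20185, Rational(1, 9)) = Rational(20185, 9)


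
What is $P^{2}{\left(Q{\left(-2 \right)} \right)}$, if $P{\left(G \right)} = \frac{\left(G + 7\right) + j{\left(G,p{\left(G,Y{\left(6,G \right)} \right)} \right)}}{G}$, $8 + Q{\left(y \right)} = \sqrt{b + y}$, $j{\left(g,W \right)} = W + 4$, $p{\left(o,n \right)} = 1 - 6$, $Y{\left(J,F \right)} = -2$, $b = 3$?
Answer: $\frac{1}{49} \approx 0.020408$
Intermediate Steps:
$p{\left(o,n \right)} = -5$ ($p{\left(o,n \right)} = 1 - 6 = -5$)
$j{\left(g,W \right)} = 4 + W$
$Q{\left(y \right)} = -8 + \sqrt{3 + y}$
$P{\left(G \right)} = \frac{6 + G}{G}$ ($P{\left(G \right)} = \frac{\left(G + 7\right) + \left(4 - 5\right)}{G} = \frac{\left(7 + G\right) - 1}{G} = \frac{6 + G}{G}$)
$P^{2}{\left(Q{\left(-2 \right)} \right)} = \left(\frac{6 - \left(8 - \sqrt{3 - 2}\right)}{-8 + \sqrt{3 - 2}}\right)^{2} = \left(\frac{6 - \left(8 - \sqrt{1}\right)}{-8 + \sqrt{1}}\right)^{2} = \left(\frac{6 + \left(-8 + 1\right)}{-8 + 1}\right)^{2} = \left(\frac{6 - 7}{-7}\right)^{2} = \left(\left(- \frac{1}{7}\right) \left(-1\right)\right)^{2} = \left(\frac{1}{7}\right)^{2} = \frac{1}{49}$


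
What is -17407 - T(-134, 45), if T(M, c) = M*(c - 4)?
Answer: -11913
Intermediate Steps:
T(M, c) = M*(-4 + c)
-17407 - T(-134, 45) = -17407 - (-134)*(-4 + 45) = -17407 - (-134)*41 = -17407 - 1*(-5494) = -17407 + 5494 = -11913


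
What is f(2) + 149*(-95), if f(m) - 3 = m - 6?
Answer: -14156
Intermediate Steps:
f(m) = -3 + m (f(m) = 3 + (m - 6) = 3 + (-6 + m) = -3 + m)
f(2) + 149*(-95) = (-3 + 2) + 149*(-95) = -1 - 14155 = -14156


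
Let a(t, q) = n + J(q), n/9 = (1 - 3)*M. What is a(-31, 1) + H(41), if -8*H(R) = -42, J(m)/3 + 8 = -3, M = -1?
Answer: -39/4 ≈ -9.7500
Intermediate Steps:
J(m) = -33 (J(m) = -24 + 3*(-3) = -24 - 9 = -33)
n = 18 (n = 9*((1 - 3)*(-1)) = 9*(-2*(-1)) = 9*2 = 18)
a(t, q) = -15 (a(t, q) = 18 - 33 = -15)
H(R) = 21/4 (H(R) = -⅛*(-42) = 21/4)
a(-31, 1) + H(41) = -15 + 21/4 = -39/4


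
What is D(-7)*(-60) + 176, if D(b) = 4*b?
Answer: 1856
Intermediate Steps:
D(-7)*(-60) + 176 = (4*(-7))*(-60) + 176 = -28*(-60) + 176 = 1680 + 176 = 1856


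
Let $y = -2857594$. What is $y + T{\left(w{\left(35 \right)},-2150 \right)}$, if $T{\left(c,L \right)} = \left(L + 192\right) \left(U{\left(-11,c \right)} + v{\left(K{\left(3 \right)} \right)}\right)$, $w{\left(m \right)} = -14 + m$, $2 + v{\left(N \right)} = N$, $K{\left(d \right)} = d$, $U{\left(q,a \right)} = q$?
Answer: $-2838014$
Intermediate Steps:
$v{\left(N \right)} = -2 + N$
$T{\left(c,L \right)} = -1920 - 10 L$ ($T{\left(c,L \right)} = \left(L + 192\right) \left(-11 + \left(-2 + 3\right)\right) = \left(192 + L\right) \left(-11 + 1\right) = \left(192 + L\right) \left(-10\right) = -1920 - 10 L$)
$y + T{\left(w{\left(35 \right)},-2150 \right)} = -2857594 - -19580 = -2857594 + \left(-1920 + 21500\right) = -2857594 + 19580 = -2838014$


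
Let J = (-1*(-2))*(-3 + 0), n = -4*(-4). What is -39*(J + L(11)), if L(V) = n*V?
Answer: -6630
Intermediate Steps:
n = 16
L(V) = 16*V
J = -6 (J = 2*(-3) = -6)
-39*(J + L(11)) = -39*(-6 + 16*11) = -39*(-6 + 176) = -39*170 = -6630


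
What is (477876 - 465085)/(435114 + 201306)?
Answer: 12791/636420 ≈ 0.020098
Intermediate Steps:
(477876 - 465085)/(435114 + 201306) = 12791/636420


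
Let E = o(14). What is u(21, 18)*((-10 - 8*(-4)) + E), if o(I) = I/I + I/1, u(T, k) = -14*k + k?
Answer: -8658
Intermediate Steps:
u(T, k) = -13*k
o(I) = 1 + I (o(I) = 1 + I*1 = 1 + I)
E = 15 (E = 1 + 14 = 15)
u(21, 18)*((-10 - 8*(-4)) + E) = (-13*18)*((-10 - 8*(-4)) + 15) = -234*((-10 + 32) + 15) = -234*(22 + 15) = -234*37 = -8658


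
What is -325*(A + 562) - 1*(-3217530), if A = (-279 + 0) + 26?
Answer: 3117105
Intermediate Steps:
A = -253 (A = -279 + 26 = -253)
-325*(A + 562) - 1*(-3217530) = -325*(-253 + 562) - 1*(-3217530) = -325*309 + 3217530 = -100425 + 3217530 = 3117105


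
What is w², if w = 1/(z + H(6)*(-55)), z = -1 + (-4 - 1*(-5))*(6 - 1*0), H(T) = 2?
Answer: 1/11025 ≈ 9.0703e-5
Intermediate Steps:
z = 5 (z = -1 + (-4 + 5)*(6 + 0) = -1 + 1*6 = -1 + 6 = 5)
w = -1/105 (w = 1/(5 + 2*(-55)) = 1/(5 - 110) = 1/(-105) = -1/105 ≈ -0.0095238)
w² = (-1/105)² = 1/11025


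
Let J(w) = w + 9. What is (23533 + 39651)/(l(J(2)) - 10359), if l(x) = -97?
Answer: -7898/1307 ≈ -6.0428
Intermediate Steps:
J(w) = 9 + w
(23533 + 39651)/(l(J(2)) - 10359) = (23533 + 39651)/(-97 - 10359) = 63184/(-10456) = 63184*(-1/10456) = -7898/1307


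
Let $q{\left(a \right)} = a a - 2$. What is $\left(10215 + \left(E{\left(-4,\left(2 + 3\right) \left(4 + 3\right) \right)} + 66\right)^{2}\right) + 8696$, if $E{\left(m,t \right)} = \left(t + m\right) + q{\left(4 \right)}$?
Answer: $31232$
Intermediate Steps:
$q{\left(a \right)} = -2 + a^{2}$ ($q{\left(a \right)} = a^{2} - 2 = -2 + a^{2}$)
$E{\left(m,t \right)} = 14 + m + t$ ($E{\left(m,t \right)} = \left(t + m\right) - \left(2 - 4^{2}\right) = \left(m + t\right) + \left(-2 + 16\right) = \left(m + t\right) + 14 = 14 + m + t$)
$\left(10215 + \left(E{\left(-4,\left(2 + 3\right) \left(4 + 3\right) \right)} + 66\right)^{2}\right) + 8696 = \left(10215 + \left(\left(14 - 4 + \left(2 + 3\right) \left(4 + 3\right)\right) + 66\right)^{2}\right) + 8696 = \left(10215 + \left(\left(14 - 4 + 5 \cdot 7\right) + 66\right)^{2}\right) + 8696 = \left(10215 + \left(\left(14 - 4 + 35\right) + 66\right)^{2}\right) + 8696 = \left(10215 + \left(45 + 66\right)^{2}\right) + 8696 = \left(10215 + 111^{2}\right) + 8696 = \left(10215 + 12321\right) + 8696 = 22536 + 8696 = 31232$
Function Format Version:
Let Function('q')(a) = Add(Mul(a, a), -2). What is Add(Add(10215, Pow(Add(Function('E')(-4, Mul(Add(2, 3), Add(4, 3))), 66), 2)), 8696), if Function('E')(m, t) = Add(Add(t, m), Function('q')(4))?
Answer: 31232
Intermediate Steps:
Function('q')(a) = Add(-2, Pow(a, 2)) (Function('q')(a) = Add(Pow(a, 2), -2) = Add(-2, Pow(a, 2)))
Function('E')(m, t) = Add(14, m, t) (Function('E')(m, t) = Add(Add(t, m), Add(-2, Pow(4, 2))) = Add(Add(m, t), Add(-2, 16)) = Add(Add(m, t), 14) = Add(14, m, t))
Add(Add(10215, Pow(Add(Function('E')(-4, Mul(Add(2, 3), Add(4, 3))), 66), 2)), 8696) = Add(Add(10215, Pow(Add(Add(14, -4, Mul(Add(2, 3), Add(4, 3))), 66), 2)), 8696) = Add(Add(10215, Pow(Add(Add(14, -4, Mul(5, 7)), 66), 2)), 8696) = Add(Add(10215, Pow(Add(Add(14, -4, 35), 66), 2)), 8696) = Add(Add(10215, Pow(Add(45, 66), 2)), 8696) = Add(Add(10215, Pow(111, 2)), 8696) = Add(Add(10215, 12321), 8696) = Add(22536, 8696) = 31232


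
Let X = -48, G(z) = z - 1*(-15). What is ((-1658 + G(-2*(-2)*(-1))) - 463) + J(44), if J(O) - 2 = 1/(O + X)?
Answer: -8433/4 ≈ -2108.3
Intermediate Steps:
G(z) = 15 + z (G(z) = z + 15 = 15 + z)
J(O) = 2 + 1/(-48 + O) (J(O) = 2 + 1/(O - 48) = 2 + 1/(-48 + O))
((-1658 + G(-2*(-2)*(-1))) - 463) + J(44) = ((-1658 + (15 - 2*(-2)*(-1))) - 463) + (-95 + 2*44)/(-48 + 44) = ((-1658 + (15 + 4*(-1))) - 463) + (-95 + 88)/(-4) = ((-1658 + (15 - 4)) - 463) - 1/4*(-7) = ((-1658 + 11) - 463) + 7/4 = (-1647 - 463) + 7/4 = -2110 + 7/4 = -8433/4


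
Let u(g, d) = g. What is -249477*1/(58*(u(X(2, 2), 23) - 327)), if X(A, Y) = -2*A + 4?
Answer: 83159/6322 ≈ 13.154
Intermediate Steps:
X(A, Y) = 4 - 2*A
-249477*1/(58*(u(X(2, 2), 23) - 327)) = -249477*1/(58*((4 - 2*2) - 327)) = -249477*1/(58*((4 - 4) - 327)) = -249477*1/(58*(0 - 327)) = -249477/(58*(-327)) = -249477/(-18966) = -249477*(-1/18966) = 83159/6322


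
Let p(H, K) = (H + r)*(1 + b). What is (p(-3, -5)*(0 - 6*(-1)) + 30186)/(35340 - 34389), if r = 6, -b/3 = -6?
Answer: 10176/317 ≈ 32.101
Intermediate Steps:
b = 18 (b = -3*(-6) = 18)
p(H, K) = 114 + 19*H (p(H, K) = (H + 6)*(1 + 18) = (6 + H)*19 = 114 + 19*H)
(p(-3, -5)*(0 - 6*(-1)) + 30186)/(35340 - 34389) = ((114 + 19*(-3))*(0 - 6*(-1)) + 30186)/(35340 - 34389) = ((114 - 57)*(0 + 6) + 30186)/951 = (57*6 + 30186)*(1/951) = (342 + 30186)*(1/951) = 30528*(1/951) = 10176/317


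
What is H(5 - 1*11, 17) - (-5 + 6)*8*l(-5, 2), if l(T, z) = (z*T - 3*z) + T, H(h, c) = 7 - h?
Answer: 181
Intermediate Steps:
l(T, z) = T - 3*z + T*z (l(T, z) = (T*z - 3*z) + T = (-3*z + T*z) + T = T - 3*z + T*z)
H(5 - 1*11, 17) - (-5 + 6)*8*l(-5, 2) = (7 - (5 - 1*11)) - (-5 + 6)*8*(-5 - 3*2 - 5*2) = (7 - (5 - 11)) - 1*8*(-5 - 6 - 10) = (7 - 1*(-6)) - 8*(-21) = (7 + 6) - 1*(-168) = 13 + 168 = 181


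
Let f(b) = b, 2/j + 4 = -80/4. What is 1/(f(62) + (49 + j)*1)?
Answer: 12/1331 ≈ 0.0090158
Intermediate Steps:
j = -1/12 (j = 2/(-4 - 80/4) = 2/(-4 - 16*5/4) = 2/(-4 - 20) = 2/(-24) = 2*(-1/24) = -1/12 ≈ -0.083333)
1/(f(62) + (49 + j)*1) = 1/(62 + (49 - 1/12)*1) = 1/(62 + (587/12)*1) = 1/(62 + 587/12) = 1/(1331/12) = 12/1331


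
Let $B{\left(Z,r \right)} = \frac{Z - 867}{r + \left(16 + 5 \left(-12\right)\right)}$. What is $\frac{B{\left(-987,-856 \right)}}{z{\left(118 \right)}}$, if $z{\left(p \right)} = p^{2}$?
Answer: $\frac{103}{696200} \approx 0.00014795$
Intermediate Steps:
$B{\left(Z,r \right)} = \frac{-867 + Z}{-44 + r}$ ($B{\left(Z,r \right)} = \frac{-867 + Z}{r + \left(16 - 60\right)} = \frac{-867 + Z}{r - 44} = \frac{-867 + Z}{-44 + r}$)
$\frac{B{\left(-987,-856 \right)}}{z{\left(118 \right)}} = \frac{\frac{1}{-44 - 856} \left(-867 - 987\right)}{118^{2}} = \frac{\frac{1}{-900} \left(-1854\right)}{13924} = \left(- \frac{1}{900}\right) \left(-1854\right) \frac{1}{13924} = \frac{103}{50} \cdot \frac{1}{13924} = \frac{103}{696200}$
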